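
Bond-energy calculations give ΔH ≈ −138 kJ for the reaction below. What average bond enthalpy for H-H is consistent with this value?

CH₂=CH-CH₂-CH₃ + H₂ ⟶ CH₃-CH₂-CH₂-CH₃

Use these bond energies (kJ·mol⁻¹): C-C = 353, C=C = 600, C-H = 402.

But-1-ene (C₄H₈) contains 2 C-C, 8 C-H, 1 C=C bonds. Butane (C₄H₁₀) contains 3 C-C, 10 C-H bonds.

Let D be the H-H bond energy.
Σ(broken) = 2×353 + 8×402 + 1×600 + 1×D = 4522 + D
Σ(formed) = 3×353 + 10×402 = 5079
ΔH = Σ(broken) − Σ(formed) = (4522 + D) − (5079) = −557 + D
Setting this equal to −138 kJ gives D = 419 kJ/mol.

D(H-H) ≈ 419 kJ/mol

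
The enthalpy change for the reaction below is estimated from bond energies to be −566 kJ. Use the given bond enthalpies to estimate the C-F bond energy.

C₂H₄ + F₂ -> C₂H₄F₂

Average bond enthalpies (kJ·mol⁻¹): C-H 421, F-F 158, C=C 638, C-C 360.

D(C-F) ≈ 501 kJ/mol

Let D be the C-F bond energy.
Σ(broken) = 4×421 + 1×638 + 1×158 = 2480
Σ(formed) = 1×360 + 2×D + 4×421 = 2044 + 2D
ΔH = Σ(broken) − Σ(formed) = (2480) − (2044 + 2D) = +436 − 2D
Setting this equal to −566 kJ gives 2D = 1002, so D = 501 kJ/mol.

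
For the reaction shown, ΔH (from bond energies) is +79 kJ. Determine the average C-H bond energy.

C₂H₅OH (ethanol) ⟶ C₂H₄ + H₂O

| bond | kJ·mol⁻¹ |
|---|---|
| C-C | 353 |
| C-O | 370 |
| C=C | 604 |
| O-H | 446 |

D(C-H) ≈ 406 kJ/mol

Let D be the C-H bond energy.
Σ(broken) = 1×353 + 5×D + 1×370 + 1×446 = 1169 + 5D
Σ(formed) = 4×D + 1×604 + 2×446 = 1496 + 4D
ΔH = Σ(broken) − Σ(formed) = (1169 + 5D) − (1496 + 4D) = −327 + D
Setting this equal to +79 kJ gives D = 406 kJ/mol.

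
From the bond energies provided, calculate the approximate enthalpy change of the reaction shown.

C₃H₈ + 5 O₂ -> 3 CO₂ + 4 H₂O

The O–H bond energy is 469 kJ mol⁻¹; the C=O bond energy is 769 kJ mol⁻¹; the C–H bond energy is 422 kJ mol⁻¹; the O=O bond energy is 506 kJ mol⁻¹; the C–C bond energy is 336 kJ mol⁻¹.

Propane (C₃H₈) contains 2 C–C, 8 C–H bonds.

Bonds broken (reactants):
  C–C: 2 × 336 = 672
  C–H: 8 × 422 = 3376
  O=O: 5 × 506 = 2530
  Σ(broken) = 6578 kJ
Bonds formed (products):
  C=O: 6 × 769 = 4614
  O–H: 8 × 469 = 3752
  Σ(formed) = 8366 kJ
ΔH = Σ(broken) − Σ(formed) = 6578 − 8366 = −1788 kJ

ΔH ≈ −1788 kJ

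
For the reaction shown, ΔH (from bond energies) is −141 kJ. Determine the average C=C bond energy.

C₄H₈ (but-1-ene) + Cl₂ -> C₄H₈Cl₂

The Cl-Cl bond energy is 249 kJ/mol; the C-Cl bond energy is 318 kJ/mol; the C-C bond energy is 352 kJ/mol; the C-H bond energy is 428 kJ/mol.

Let D be the C=C bond energy.
Σ(broken) = 2×352 + 8×428 + 1×D + 1×249 = 4377 + D
Σ(formed) = 3×352 + 2×318 + 8×428 = 5116
ΔH = Σ(broken) − Σ(formed) = (4377 + D) − (5116) = −739 + D
Setting this equal to −141 kJ gives D = 598 kJ/mol.

D(C=C) ≈ 598 kJ/mol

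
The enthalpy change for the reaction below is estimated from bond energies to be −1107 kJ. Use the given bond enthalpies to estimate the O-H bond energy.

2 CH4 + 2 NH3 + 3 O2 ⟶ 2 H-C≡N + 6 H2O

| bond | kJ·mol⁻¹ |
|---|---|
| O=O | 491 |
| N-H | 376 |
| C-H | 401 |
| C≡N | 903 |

Let D be the O-H bond energy.
Σ(broken) = 8×401 + 6×376 + 3×491 = 6937
Σ(formed) = 2×903 + 2×401 + 12×D = 2608 + 12D
ΔH = Σ(broken) − Σ(formed) = (6937) − (2608 + 12D) = +4329 − 12D
Setting this equal to −1107 kJ gives 12D = 5436, so D = 453 kJ/mol.

D(O-H) ≈ 453 kJ/mol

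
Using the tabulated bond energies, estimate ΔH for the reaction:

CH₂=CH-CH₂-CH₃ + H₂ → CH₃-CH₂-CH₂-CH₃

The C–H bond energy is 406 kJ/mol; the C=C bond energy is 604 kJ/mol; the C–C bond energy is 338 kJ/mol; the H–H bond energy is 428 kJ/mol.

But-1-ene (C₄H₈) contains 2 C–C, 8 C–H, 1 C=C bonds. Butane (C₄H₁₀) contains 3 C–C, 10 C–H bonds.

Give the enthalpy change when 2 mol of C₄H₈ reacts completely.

ΔH = −236 kJ

Bonds broken (reactants):
  C–C: 2 × 338 = 676
  C–H: 8 × 406 = 3248
  C=C: 1 × 604 = 604
  H–H: 1 × 428 = 428
  Σ(broken) = 4956 kJ
Bonds formed (products):
  C–C: 3 × 338 = 1014
  C–H: 10 × 406 = 4060
  Σ(formed) = 5074 kJ
ΔH = Σ(broken) − Σ(formed) = 4956 − 5074 = −118 kJ
For 2× the reaction as written: 2 × (−118) = −236 kJ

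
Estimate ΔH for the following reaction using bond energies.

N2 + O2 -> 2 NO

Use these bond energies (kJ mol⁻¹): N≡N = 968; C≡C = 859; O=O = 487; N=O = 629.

ΔH ≈ +197 kJ

Bonds broken (reactants):
  N≡N: 1 × 968 = 968
  O=O: 1 × 487 = 487
  Σ(broken) = 1455 kJ
Bonds formed (products):
  N=O: 2 × 629 = 1258
  Σ(formed) = 1258 kJ
ΔH = Σ(broken) − Σ(formed) = 1455 − 1258 = +197 kJ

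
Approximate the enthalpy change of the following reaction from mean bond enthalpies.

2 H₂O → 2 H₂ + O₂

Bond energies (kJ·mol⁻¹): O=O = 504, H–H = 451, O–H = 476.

ΔH ≈ +498 kJ

Bonds broken (reactants):
  O–H: 4 × 476 = 1904
  Σ(broken) = 1904 kJ
Bonds formed (products):
  H–H: 2 × 451 = 902
  O=O: 1 × 504 = 504
  Σ(formed) = 1406 kJ
ΔH = Σ(broken) − Σ(formed) = 1904 − 1406 = +498 kJ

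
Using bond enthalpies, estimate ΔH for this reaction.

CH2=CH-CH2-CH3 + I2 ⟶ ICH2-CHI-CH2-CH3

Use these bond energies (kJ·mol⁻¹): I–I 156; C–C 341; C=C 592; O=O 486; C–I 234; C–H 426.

Bonds broken (reactants):
  C–C: 2 × 341 = 682
  C–H: 8 × 426 = 3408
  C=C: 1 × 592 = 592
  I–I: 1 × 156 = 156
  Σ(broken) = 4838 kJ
Bonds formed (products):
  C–C: 3 × 341 = 1023
  C–H: 8 × 426 = 3408
  C–I: 2 × 234 = 468
  Σ(formed) = 4899 kJ
ΔH = Σ(broken) − Σ(formed) = 4838 − 4899 = −61 kJ

ΔH ≈ −61 kJ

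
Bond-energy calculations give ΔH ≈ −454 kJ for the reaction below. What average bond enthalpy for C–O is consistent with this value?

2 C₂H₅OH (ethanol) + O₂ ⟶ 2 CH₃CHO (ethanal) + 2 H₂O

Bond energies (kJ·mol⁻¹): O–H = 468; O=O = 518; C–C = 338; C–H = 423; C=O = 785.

D(C–O) ≈ 344 kJ/mol

Let D be the C–O bond energy.
Σ(broken) = 2×338 + 10×423 + 2×D + 2×468 + 1×518 = 6360 + 2D
Σ(formed) = 2×338 + 8×423 + 2×785 + 4×468 = 7502
ΔH = Σ(broken) − Σ(formed) = (6360 + 2D) − (7502) = −1142 + 2D
Setting this equal to −454 kJ gives 2D = 688, so D = 344 kJ/mol.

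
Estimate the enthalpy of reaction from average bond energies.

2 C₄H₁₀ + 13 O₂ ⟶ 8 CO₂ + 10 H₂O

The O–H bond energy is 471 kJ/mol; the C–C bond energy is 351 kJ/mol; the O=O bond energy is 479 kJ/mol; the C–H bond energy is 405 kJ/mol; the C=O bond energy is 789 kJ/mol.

Bonds broken (reactants):
  C–C: 6 × 351 = 2106
  C–H: 20 × 405 = 8100
  O=O: 13 × 479 = 6227
  Σ(broken) = 16433 kJ
Bonds formed (products):
  C=O: 16 × 789 = 12624
  O–H: 20 × 471 = 9420
  Σ(formed) = 22044 kJ
ΔH = Σ(broken) − Σ(formed) = 16433 − 22044 = −5611 kJ

ΔH ≈ −5611 kJ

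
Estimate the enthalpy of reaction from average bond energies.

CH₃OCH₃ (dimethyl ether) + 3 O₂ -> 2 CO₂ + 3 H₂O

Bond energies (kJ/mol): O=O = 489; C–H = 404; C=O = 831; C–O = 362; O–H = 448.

Bonds broken (reactants):
  C–H: 6 × 404 = 2424
  C–O: 2 × 362 = 724
  O=O: 3 × 489 = 1467
  Σ(broken) = 4615 kJ
Bonds formed (products):
  C=O: 4 × 831 = 3324
  O–H: 6 × 448 = 2688
  Σ(formed) = 6012 kJ
ΔH = Σ(broken) − Σ(formed) = 4615 − 6012 = −1397 kJ

ΔH ≈ −1397 kJ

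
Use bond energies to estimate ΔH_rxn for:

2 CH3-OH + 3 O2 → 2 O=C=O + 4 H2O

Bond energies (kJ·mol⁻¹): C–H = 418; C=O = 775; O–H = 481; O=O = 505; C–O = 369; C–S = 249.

ΔH ≈ −1225 kJ

Bonds broken (reactants):
  C–H: 6 × 418 = 2508
  C–O: 2 × 369 = 738
  O–H: 2 × 481 = 962
  O=O: 3 × 505 = 1515
  Σ(broken) = 5723 kJ
Bonds formed (products):
  C=O: 4 × 775 = 3100
  O–H: 8 × 481 = 3848
  Σ(formed) = 6948 kJ
ΔH = Σ(broken) − Σ(formed) = 5723 − 6948 = −1225 kJ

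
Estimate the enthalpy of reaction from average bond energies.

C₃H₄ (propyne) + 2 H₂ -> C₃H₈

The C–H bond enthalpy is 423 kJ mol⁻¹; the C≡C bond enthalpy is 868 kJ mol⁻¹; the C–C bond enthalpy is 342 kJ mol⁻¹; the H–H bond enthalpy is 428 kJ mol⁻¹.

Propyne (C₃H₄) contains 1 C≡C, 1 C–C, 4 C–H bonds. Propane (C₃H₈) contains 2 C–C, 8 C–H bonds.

Bonds broken (reactants):
  C≡C: 1 × 868 = 868
  C–C: 1 × 342 = 342
  C–H: 4 × 423 = 1692
  H–H: 2 × 428 = 856
  Σ(broken) = 3758 kJ
Bonds formed (products):
  C–C: 2 × 342 = 684
  C–H: 8 × 423 = 3384
  Σ(formed) = 4068 kJ
ΔH = Σ(broken) − Σ(formed) = 3758 − 4068 = −310 kJ

ΔH ≈ −310 kJ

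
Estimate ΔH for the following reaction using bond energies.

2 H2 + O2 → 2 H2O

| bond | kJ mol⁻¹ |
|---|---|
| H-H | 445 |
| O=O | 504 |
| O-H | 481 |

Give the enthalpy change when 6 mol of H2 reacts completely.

ΔH = −1590 kJ

Bonds broken (reactants):
  H-H: 2 × 445 = 890
  O=O: 1 × 504 = 504
  Σ(broken) = 1394 kJ
Bonds formed (products):
  O-H: 4 × 481 = 1924
  Σ(formed) = 1924 kJ
ΔH = Σ(broken) − Σ(formed) = 1394 − 1924 = −530 kJ
For 3× the reaction as written: 3 × (−530) = −1590 kJ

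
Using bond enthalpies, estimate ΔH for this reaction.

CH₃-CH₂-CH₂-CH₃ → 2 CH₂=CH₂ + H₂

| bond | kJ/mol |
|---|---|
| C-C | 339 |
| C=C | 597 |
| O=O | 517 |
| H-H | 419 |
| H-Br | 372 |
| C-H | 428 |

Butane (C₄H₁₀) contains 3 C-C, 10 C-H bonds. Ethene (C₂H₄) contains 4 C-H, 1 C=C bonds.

ΔH ≈ +260 kJ

Bonds broken (reactants):
  C-C: 3 × 339 = 1017
  C-H: 10 × 428 = 4280
  Σ(broken) = 5297 kJ
Bonds formed (products):
  C-H: 8 × 428 = 3424
  C=C: 2 × 597 = 1194
  H-H: 1 × 419 = 419
  Σ(formed) = 5037 kJ
ΔH = Σ(broken) − Σ(formed) = 5297 − 5037 = +260 kJ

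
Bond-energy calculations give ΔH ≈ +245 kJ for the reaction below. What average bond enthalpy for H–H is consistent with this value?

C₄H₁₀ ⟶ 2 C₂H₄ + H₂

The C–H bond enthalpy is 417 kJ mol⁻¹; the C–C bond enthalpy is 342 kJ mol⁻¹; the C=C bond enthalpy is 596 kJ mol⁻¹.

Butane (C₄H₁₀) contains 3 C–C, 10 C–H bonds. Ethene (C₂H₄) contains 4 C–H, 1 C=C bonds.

Let D be the H–H bond energy.
Σ(broken) = 3×342 + 10×417 = 5196
Σ(formed) = 8×417 + 2×596 + 1×D = 4528 + D
ΔH = Σ(broken) − Σ(formed) = (5196) − (4528 + D) = +668 − D
Setting this equal to +245 kJ gives D = 423 kJ/mol.

D(H–H) ≈ 423 kJ/mol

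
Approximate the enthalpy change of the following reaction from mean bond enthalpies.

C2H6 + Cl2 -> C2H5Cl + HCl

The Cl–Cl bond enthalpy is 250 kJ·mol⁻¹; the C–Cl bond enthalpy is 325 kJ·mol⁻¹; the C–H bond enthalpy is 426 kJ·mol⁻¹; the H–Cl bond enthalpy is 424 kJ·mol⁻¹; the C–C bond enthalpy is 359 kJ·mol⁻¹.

Bonds broken (reactants):
  C–C: 1 × 359 = 359
  C–H: 6 × 426 = 2556
  Cl–Cl: 1 × 250 = 250
  Σ(broken) = 3165 kJ
Bonds formed (products):
  C–C: 1 × 359 = 359
  C–Cl: 1 × 325 = 325
  C–H: 5 × 426 = 2130
  H–Cl: 1 × 424 = 424
  Σ(formed) = 3238 kJ
ΔH = Σ(broken) − Σ(formed) = 3165 − 3238 = −73 kJ

ΔH ≈ −73 kJ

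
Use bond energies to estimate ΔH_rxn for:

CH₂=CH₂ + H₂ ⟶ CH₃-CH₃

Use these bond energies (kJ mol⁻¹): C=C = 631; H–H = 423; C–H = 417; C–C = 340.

Bonds broken (reactants):
  C–H: 4 × 417 = 1668
  C=C: 1 × 631 = 631
  H–H: 1 × 423 = 423
  Σ(broken) = 2722 kJ
Bonds formed (products):
  C–C: 1 × 340 = 340
  C–H: 6 × 417 = 2502
  Σ(formed) = 2842 kJ
ΔH = Σ(broken) − Σ(formed) = 2722 − 2842 = −120 kJ

ΔH ≈ −120 kJ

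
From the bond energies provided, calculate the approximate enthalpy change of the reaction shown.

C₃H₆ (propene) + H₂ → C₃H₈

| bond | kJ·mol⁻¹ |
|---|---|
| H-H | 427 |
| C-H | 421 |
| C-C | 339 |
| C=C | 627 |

Bonds broken (reactants):
  C-C: 1 × 339 = 339
  C-H: 6 × 421 = 2526
  C=C: 1 × 627 = 627
  H-H: 1 × 427 = 427
  Σ(broken) = 3919 kJ
Bonds formed (products):
  C-C: 2 × 339 = 678
  C-H: 8 × 421 = 3368
  Σ(formed) = 4046 kJ
ΔH = Σ(broken) − Σ(formed) = 3919 − 4046 = −127 kJ

ΔH ≈ −127 kJ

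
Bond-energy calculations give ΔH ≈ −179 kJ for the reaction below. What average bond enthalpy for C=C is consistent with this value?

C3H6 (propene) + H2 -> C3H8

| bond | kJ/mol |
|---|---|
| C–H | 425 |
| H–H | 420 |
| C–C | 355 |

Let D be the C=C bond energy.
Σ(broken) = 1×355 + 6×425 + 1×D + 1×420 = 3325 + D
Σ(formed) = 2×355 + 8×425 = 4110
ΔH = Σ(broken) − Σ(formed) = (3325 + D) − (4110) = −785 + D
Setting this equal to −179 kJ gives D = 606 kJ/mol.

D(C=C) ≈ 606 kJ/mol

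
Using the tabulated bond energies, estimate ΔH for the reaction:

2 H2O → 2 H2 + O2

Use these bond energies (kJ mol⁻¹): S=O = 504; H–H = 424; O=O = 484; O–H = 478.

ΔH ≈ +580 kJ

Bonds broken (reactants):
  O–H: 4 × 478 = 1912
  Σ(broken) = 1912 kJ
Bonds formed (products):
  H–H: 2 × 424 = 848
  O=O: 1 × 484 = 484
  Σ(formed) = 1332 kJ
ΔH = Σ(broken) − Σ(formed) = 1912 − 1332 = +580 kJ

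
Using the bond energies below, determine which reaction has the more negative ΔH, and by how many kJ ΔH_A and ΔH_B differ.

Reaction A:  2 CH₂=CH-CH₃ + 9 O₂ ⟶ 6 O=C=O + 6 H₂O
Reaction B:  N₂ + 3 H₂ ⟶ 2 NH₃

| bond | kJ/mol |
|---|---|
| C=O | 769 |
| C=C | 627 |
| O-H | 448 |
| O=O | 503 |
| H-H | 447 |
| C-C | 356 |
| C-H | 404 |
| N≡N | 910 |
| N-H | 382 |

Reaction A, by 3222 kJ

Reaction A:
  Bonds broken (reactants):
    C-C: 2 × 356 = 712
    C-H: 12 × 404 = 4848
    C=C: 2 × 627 = 1254
    O=O: 9 × 503 = 4527
    Σ(broken) = 11341 kJ
  Bonds formed (products):
    C=O: 12 × 769 = 9228
    O-H: 12 × 448 = 5376
    Σ(formed) = 14604 kJ
  ΔH_A = 11341 − 14604 = −3263 kJ
Reaction B:
  Bonds broken (reactants):
    H-H: 3 × 447 = 1341
    N≡N: 1 × 910 = 910
    Σ(broken) = 2251 kJ
  Bonds formed (products):
    N-H: 6 × 382 = 2292
    Σ(formed) = 2292 kJ
  ΔH_B = 2251 − 2292 = −41 kJ
ΔH_A − ΔH_B = −3222 kJ, so reaction A has the more negative ΔH; |ΔH_A − ΔH_B| = 3222 kJ.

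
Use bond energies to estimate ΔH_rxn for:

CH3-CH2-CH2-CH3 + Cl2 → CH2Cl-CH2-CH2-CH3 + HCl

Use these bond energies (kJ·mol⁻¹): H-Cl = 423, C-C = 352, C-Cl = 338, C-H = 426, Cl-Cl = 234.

ΔH ≈ −101 kJ

Bonds broken (reactants):
  C-C: 3 × 352 = 1056
  C-H: 10 × 426 = 4260
  Cl-Cl: 1 × 234 = 234
  Σ(broken) = 5550 kJ
Bonds formed (products):
  C-C: 3 × 352 = 1056
  C-Cl: 1 × 338 = 338
  C-H: 9 × 426 = 3834
  H-Cl: 1 × 423 = 423
  Σ(formed) = 5651 kJ
ΔH = Σ(broken) − Σ(formed) = 5550 − 5651 = −101 kJ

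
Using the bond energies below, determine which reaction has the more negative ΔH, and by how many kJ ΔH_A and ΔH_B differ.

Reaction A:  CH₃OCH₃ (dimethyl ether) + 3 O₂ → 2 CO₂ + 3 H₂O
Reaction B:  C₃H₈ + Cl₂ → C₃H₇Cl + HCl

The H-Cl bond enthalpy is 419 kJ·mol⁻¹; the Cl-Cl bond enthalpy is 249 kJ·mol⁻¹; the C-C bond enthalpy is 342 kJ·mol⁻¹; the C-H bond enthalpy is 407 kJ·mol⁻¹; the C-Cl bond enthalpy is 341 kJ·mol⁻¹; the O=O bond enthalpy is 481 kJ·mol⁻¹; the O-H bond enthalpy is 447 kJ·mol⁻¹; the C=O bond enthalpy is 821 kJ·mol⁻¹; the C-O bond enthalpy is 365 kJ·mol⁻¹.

Reaction A:
  Bonds broken (reactants):
    C-H: 6 × 407 = 2442
    C-O: 2 × 365 = 730
    O=O: 3 × 481 = 1443
    Σ(broken) = 4615 kJ
  Bonds formed (products):
    C=O: 4 × 821 = 3284
    O-H: 6 × 447 = 2682
    Σ(formed) = 5966 kJ
  ΔH_A = 4615 − 5966 = −1351 kJ
Reaction B:
  Bonds broken (reactants):
    C-C: 2 × 342 = 684
    C-H: 8 × 407 = 3256
    Cl-Cl: 1 × 249 = 249
    Σ(broken) = 4189 kJ
  Bonds formed (products):
    C-C: 2 × 342 = 684
    C-Cl: 1 × 341 = 341
    C-H: 7 × 407 = 2849
    H-Cl: 1 × 419 = 419
    Σ(formed) = 4293 kJ
  ΔH_B = 4189 − 4293 = −104 kJ
ΔH_A − ΔH_B = −1247 kJ, so reaction A has the more negative ΔH; |ΔH_A − ΔH_B| = 1247 kJ.

Reaction A, by 1247 kJ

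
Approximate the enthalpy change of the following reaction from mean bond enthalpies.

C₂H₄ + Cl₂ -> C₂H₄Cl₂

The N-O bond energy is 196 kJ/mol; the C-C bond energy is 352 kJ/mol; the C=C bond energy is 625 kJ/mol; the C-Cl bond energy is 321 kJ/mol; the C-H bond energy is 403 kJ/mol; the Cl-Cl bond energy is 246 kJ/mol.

Bonds broken (reactants):
  C-H: 4 × 403 = 1612
  C=C: 1 × 625 = 625
  Cl-Cl: 1 × 246 = 246
  Σ(broken) = 2483 kJ
Bonds formed (products):
  C-C: 1 × 352 = 352
  C-Cl: 2 × 321 = 642
  C-H: 4 × 403 = 1612
  Σ(formed) = 2606 kJ
ΔH = Σ(broken) − Σ(formed) = 2483 − 2606 = −123 kJ

ΔH ≈ −123 kJ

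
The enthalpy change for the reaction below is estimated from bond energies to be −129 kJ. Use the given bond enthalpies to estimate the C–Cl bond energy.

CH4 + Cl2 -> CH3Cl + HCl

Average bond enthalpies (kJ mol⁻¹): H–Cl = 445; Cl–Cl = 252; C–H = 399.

Let D be the C–Cl bond energy.
Σ(broken) = 4×399 + 1×252 = 1848
Σ(formed) = 1×D + 3×399 + 1×445 = 1642 + D
ΔH = Σ(broken) − Σ(formed) = (1848) − (1642 + D) = +206 − D
Setting this equal to −129 kJ gives D = 335 kJ/mol.

D(C–Cl) ≈ 335 kJ/mol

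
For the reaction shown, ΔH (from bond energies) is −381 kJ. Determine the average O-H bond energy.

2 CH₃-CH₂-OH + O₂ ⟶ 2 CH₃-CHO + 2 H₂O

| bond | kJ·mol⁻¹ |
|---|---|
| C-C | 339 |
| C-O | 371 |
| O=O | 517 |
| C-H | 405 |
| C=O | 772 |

Let D be the O-H bond energy.
Σ(broken) = 2×339 + 10×405 + 2×371 + 2×D + 1×517 = 5987 + 2D
Σ(formed) = 2×339 + 8×405 + 2×772 + 4×D = 5462 + 4D
ΔH = Σ(broken) − Σ(formed) = (5987 + 2D) − (5462 + 4D) = +525 − 2D
Setting this equal to −381 kJ gives 2D = 906, so D = 453 kJ/mol.

D(O-H) ≈ 453 kJ/mol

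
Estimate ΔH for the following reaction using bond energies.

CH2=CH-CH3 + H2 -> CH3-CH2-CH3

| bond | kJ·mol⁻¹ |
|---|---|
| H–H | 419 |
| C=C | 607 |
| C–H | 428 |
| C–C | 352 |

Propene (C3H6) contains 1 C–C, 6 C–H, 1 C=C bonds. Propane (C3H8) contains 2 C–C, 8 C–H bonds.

ΔH ≈ −182 kJ

Bonds broken (reactants):
  C–C: 1 × 352 = 352
  C–H: 6 × 428 = 2568
  C=C: 1 × 607 = 607
  H–H: 1 × 419 = 419
  Σ(broken) = 3946 kJ
Bonds formed (products):
  C–C: 2 × 352 = 704
  C–H: 8 × 428 = 3424
  Σ(formed) = 4128 kJ
ΔH = Σ(broken) − Σ(formed) = 3946 − 4128 = −182 kJ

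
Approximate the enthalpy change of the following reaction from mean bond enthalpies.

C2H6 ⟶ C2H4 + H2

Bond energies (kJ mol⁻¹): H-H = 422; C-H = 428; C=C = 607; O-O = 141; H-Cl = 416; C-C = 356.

Bonds broken (reactants):
  C-C: 1 × 356 = 356
  C-H: 6 × 428 = 2568
  Σ(broken) = 2924 kJ
Bonds formed (products):
  C-H: 4 × 428 = 1712
  C=C: 1 × 607 = 607
  H-H: 1 × 422 = 422
  Σ(formed) = 2741 kJ
ΔH = Σ(broken) − Σ(formed) = 2924 − 2741 = +183 kJ

ΔH ≈ +183 kJ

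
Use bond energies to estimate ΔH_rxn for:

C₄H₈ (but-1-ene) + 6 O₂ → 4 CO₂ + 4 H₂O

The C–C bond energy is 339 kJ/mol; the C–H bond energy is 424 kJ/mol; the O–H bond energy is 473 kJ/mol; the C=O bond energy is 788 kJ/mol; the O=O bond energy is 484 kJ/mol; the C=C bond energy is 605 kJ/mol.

ΔH ≈ −2509 kJ

Bonds broken (reactants):
  C–C: 2 × 339 = 678
  C–H: 8 × 424 = 3392
  C=C: 1 × 605 = 605
  O=O: 6 × 484 = 2904
  Σ(broken) = 7579 kJ
Bonds formed (products):
  C=O: 8 × 788 = 6304
  O–H: 8 × 473 = 3784
  Σ(formed) = 10088 kJ
ΔH = Σ(broken) − Σ(formed) = 7579 − 10088 = −2509 kJ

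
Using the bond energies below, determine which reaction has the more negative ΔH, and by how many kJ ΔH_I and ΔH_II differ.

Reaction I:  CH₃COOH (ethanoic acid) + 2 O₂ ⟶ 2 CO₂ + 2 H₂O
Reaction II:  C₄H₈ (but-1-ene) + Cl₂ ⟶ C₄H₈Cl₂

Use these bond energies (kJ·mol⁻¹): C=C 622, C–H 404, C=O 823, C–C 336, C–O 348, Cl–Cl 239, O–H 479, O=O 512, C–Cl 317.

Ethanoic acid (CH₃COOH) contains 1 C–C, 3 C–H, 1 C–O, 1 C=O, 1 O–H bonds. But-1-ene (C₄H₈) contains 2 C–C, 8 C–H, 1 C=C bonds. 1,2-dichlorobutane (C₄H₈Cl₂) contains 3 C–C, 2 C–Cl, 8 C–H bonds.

Reaction I:
  Bonds broken (reactants):
    C–C: 1 × 336 = 336
    C–H: 3 × 404 = 1212
    C–O: 1 × 348 = 348
    C=O: 1 × 823 = 823
    O–H: 1 × 479 = 479
    O=O: 2 × 512 = 1024
    Σ(broken) = 4222 kJ
  Bonds formed (products):
    C=O: 4 × 823 = 3292
    O–H: 4 × 479 = 1916
    Σ(formed) = 5208 kJ
  ΔH_I = 4222 − 5208 = −986 kJ
Reaction II:
  Bonds broken (reactants):
    C–C: 2 × 336 = 672
    C–H: 8 × 404 = 3232
    C=C: 1 × 622 = 622
    Cl–Cl: 1 × 239 = 239
    Σ(broken) = 4765 kJ
  Bonds formed (products):
    C–C: 3 × 336 = 1008
    C–Cl: 2 × 317 = 634
    C–H: 8 × 404 = 3232
    Σ(formed) = 4874 kJ
  ΔH_II = 4765 − 4874 = −109 kJ
ΔH_I − ΔH_II = −877 kJ, so reaction I has the more negative ΔH; |ΔH_I − ΔH_II| = 877 kJ.

Reaction I, by 877 kJ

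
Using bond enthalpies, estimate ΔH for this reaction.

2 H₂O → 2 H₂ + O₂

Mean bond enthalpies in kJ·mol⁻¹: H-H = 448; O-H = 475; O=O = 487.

Bonds broken (reactants):
  O-H: 4 × 475 = 1900
  Σ(broken) = 1900 kJ
Bonds formed (products):
  H-H: 2 × 448 = 896
  O=O: 1 × 487 = 487
  Σ(formed) = 1383 kJ
ΔH = Σ(broken) − Σ(formed) = 1900 − 1383 = +517 kJ

ΔH ≈ +517 kJ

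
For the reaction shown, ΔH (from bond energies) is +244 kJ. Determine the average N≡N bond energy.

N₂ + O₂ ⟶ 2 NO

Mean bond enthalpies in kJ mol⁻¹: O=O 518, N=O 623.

Let D be the N≡N bond energy.
Σ(broken) = 1×D + 1×518 = 518 + D
Σ(formed) = 2×623 = 1246
ΔH = Σ(broken) − Σ(formed) = (518 + D) − (1246) = −728 + D
Setting this equal to +244 kJ gives D = 972 kJ/mol.

D(N≡N) ≈ 972 kJ/mol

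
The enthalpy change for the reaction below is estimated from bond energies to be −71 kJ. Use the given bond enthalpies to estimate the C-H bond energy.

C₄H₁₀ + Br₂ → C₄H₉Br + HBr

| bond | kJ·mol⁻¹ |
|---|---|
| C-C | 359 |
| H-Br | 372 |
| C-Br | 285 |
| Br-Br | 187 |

Let D be the C-H bond energy.
Σ(broken) = 1×187 + 3×359 + 10×D = 1264 + 10D
Σ(formed) = 1×285 + 3×359 + 9×D + 1×372 = 1734 + 9D
ΔH = Σ(broken) − Σ(formed) = (1264 + 10D) − (1734 + 9D) = −470 + D
Setting this equal to −71 kJ gives D = 399 kJ/mol.

D(C-H) ≈ 399 kJ/mol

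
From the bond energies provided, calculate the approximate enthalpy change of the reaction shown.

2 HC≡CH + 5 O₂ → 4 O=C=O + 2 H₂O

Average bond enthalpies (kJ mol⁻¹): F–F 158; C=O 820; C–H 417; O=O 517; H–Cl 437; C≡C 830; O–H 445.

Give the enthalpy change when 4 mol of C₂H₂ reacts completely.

ΔH = −4854 kJ

Bonds broken (reactants):
  C≡C: 2 × 830 = 1660
  C–H: 4 × 417 = 1668
  O=O: 5 × 517 = 2585
  Σ(broken) = 5913 kJ
Bonds formed (products):
  C=O: 8 × 820 = 6560
  O–H: 4 × 445 = 1780
  Σ(formed) = 8340 kJ
ΔH = Σ(broken) − Σ(formed) = 5913 − 8340 = −2427 kJ
For 2× the reaction as written: 2 × (−2427) = −4854 kJ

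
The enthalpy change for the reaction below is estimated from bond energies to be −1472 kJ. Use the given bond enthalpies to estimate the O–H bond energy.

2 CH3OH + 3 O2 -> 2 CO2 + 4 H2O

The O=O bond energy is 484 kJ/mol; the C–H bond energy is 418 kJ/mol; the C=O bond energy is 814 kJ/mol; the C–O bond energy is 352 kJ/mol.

Let D be the O–H bond energy.
Σ(broken) = 6×418 + 2×352 + 2×D + 3×484 = 4664 + 2D
Σ(formed) = 4×814 + 8×D = 3256 + 8D
ΔH = Σ(broken) − Σ(formed) = (4664 + 2D) − (3256 + 8D) = +1408 − 6D
Setting this equal to −1472 kJ gives 6D = 2880, so D = 480 kJ/mol.

D(O–H) ≈ 480 kJ/mol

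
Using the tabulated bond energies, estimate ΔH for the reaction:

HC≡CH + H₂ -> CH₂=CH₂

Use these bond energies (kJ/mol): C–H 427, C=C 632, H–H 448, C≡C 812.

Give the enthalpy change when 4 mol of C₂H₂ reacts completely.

ΔH = −904 kJ

Bonds broken (reactants):
  C≡C: 1 × 812 = 812
  C–H: 2 × 427 = 854
  H–H: 1 × 448 = 448
  Σ(broken) = 2114 kJ
Bonds formed (products):
  C–H: 4 × 427 = 1708
  C=C: 1 × 632 = 632
  Σ(formed) = 2340 kJ
ΔH = Σ(broken) − Σ(formed) = 2114 − 2340 = −226 kJ
For 4× the reaction as written: 4 × (−226) = −904 kJ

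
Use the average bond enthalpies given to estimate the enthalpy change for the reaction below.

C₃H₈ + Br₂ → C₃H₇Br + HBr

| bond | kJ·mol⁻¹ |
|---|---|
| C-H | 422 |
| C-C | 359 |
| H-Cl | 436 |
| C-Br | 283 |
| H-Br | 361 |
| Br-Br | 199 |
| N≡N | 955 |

Bonds broken (reactants):
  Br-Br: 1 × 199 = 199
  C-C: 2 × 359 = 718
  C-H: 8 × 422 = 3376
  Σ(broken) = 4293 kJ
Bonds formed (products):
  C-Br: 1 × 283 = 283
  C-C: 2 × 359 = 718
  C-H: 7 × 422 = 2954
  H-Br: 1 × 361 = 361
  Σ(formed) = 4316 kJ
ΔH = Σ(broken) − Σ(formed) = 4293 − 4316 = −23 kJ

ΔH ≈ −23 kJ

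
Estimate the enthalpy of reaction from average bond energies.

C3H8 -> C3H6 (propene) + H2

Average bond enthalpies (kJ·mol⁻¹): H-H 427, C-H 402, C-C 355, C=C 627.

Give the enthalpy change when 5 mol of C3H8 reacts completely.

ΔH = +525 kJ

Bonds broken (reactants):
  C-C: 2 × 355 = 710
  C-H: 8 × 402 = 3216
  Σ(broken) = 3926 kJ
Bonds formed (products):
  C-C: 1 × 355 = 355
  C-H: 6 × 402 = 2412
  C=C: 1 × 627 = 627
  H-H: 1 × 427 = 427
  Σ(formed) = 3821 kJ
ΔH = Σ(broken) − Σ(formed) = 3926 − 3821 = +105 kJ
For 5× the reaction as written: 5 × (+105) = +525 kJ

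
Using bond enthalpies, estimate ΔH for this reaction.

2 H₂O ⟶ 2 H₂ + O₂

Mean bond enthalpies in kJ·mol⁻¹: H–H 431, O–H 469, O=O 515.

Bonds broken (reactants):
  O–H: 4 × 469 = 1876
  Σ(broken) = 1876 kJ
Bonds formed (products):
  H–H: 2 × 431 = 862
  O=O: 1 × 515 = 515
  Σ(formed) = 1377 kJ
ΔH = Σ(broken) − Σ(formed) = 1876 − 1377 = +499 kJ

ΔH ≈ +499 kJ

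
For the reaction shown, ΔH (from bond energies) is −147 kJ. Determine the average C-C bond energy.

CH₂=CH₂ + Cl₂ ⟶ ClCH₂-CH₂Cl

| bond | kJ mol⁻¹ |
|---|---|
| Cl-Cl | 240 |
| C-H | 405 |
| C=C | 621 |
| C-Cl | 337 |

Let D be the C-C bond energy.
Σ(broken) = 4×405 + 1×621 + 1×240 = 2481
Σ(formed) = 1×D + 2×337 + 4×405 = 2294 + D
ΔH = Σ(broken) − Σ(formed) = (2481) − (2294 + D) = +187 − D
Setting this equal to −147 kJ gives D = 334 kJ/mol.

D(C-C) ≈ 334 kJ/mol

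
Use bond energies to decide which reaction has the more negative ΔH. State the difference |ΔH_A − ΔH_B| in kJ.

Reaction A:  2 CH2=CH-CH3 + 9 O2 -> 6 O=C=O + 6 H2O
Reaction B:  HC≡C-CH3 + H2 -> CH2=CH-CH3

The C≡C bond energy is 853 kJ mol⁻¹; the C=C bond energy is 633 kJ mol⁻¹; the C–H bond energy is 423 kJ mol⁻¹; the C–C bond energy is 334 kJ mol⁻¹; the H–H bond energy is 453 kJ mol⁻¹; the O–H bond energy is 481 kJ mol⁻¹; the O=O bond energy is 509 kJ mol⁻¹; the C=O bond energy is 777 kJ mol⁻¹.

Reaction A:
  Bonds broken (reactants):
    C–C: 2 × 334 = 668
    C–H: 12 × 423 = 5076
    C=C: 2 × 633 = 1266
    O=O: 9 × 509 = 4581
    Σ(broken) = 11591 kJ
  Bonds formed (products):
    C=O: 12 × 777 = 9324
    O–H: 12 × 481 = 5772
    Σ(formed) = 15096 kJ
  ΔH_A = 11591 − 15096 = −3505 kJ
Reaction B:
  Bonds broken (reactants):
    C≡C: 1 × 853 = 853
    C–C: 1 × 334 = 334
    C–H: 4 × 423 = 1692
    H–H: 1 × 453 = 453
    Σ(broken) = 3332 kJ
  Bonds formed (products):
    C–C: 1 × 334 = 334
    C–H: 6 × 423 = 2538
    C=C: 1 × 633 = 633
    Σ(formed) = 3505 kJ
  ΔH_B = 3332 − 3505 = −173 kJ
ΔH_A − ΔH_B = −3332 kJ, so reaction A has the more negative ΔH; |ΔH_A − ΔH_B| = 3332 kJ.

Reaction A, by 3332 kJ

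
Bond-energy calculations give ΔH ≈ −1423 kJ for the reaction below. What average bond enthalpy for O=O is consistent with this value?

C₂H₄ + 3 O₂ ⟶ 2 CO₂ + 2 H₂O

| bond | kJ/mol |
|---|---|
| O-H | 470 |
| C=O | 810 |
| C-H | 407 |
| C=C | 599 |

D(O=O) ≈ 490 kJ/mol

Let D be the O=O bond energy.
Σ(broken) = 4×407 + 1×599 + 3×D = 2227 + 3D
Σ(formed) = 4×810 + 4×470 = 5120
ΔH = Σ(broken) − Σ(formed) = (2227 + 3D) − (5120) = −2893 + 3D
Setting this equal to −1423 kJ gives 3D = 1470, so D = 490 kJ/mol.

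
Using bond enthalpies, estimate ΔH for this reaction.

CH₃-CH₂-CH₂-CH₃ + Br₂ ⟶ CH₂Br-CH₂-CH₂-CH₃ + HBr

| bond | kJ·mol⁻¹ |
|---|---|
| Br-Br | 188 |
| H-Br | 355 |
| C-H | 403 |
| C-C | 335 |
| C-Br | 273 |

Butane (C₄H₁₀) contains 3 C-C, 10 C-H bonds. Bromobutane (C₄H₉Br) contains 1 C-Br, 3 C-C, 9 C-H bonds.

ΔH ≈ −37 kJ

Bonds broken (reactants):
  Br-Br: 1 × 188 = 188
  C-C: 3 × 335 = 1005
  C-H: 10 × 403 = 4030
  Σ(broken) = 5223 kJ
Bonds formed (products):
  C-Br: 1 × 273 = 273
  C-C: 3 × 335 = 1005
  C-H: 9 × 403 = 3627
  H-Br: 1 × 355 = 355
  Σ(formed) = 5260 kJ
ΔH = Σ(broken) − Σ(formed) = 5223 − 5260 = −37 kJ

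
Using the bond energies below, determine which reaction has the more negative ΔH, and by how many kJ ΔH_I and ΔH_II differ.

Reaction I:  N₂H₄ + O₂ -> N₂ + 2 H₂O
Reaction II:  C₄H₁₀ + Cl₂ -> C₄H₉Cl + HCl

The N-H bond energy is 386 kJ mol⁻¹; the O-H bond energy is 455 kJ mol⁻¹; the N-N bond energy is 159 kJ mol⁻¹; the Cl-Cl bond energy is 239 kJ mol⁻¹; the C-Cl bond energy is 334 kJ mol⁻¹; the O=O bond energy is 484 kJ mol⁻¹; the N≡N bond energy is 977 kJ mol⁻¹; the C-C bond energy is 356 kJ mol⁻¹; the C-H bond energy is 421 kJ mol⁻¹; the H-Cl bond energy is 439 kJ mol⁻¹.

Reaction I:
  Bonds broken (reactants):
    N-H: 4 × 386 = 1544
    N-N: 1 × 159 = 159
    O=O: 1 × 484 = 484
    Σ(broken) = 2187 kJ
  Bonds formed (products):
    N≡N: 1 × 977 = 977
    O-H: 4 × 455 = 1820
    Σ(formed) = 2797 kJ
  ΔH_I = 2187 − 2797 = −610 kJ
Reaction II:
  Bonds broken (reactants):
    C-C: 3 × 356 = 1068
    C-H: 10 × 421 = 4210
    Cl-Cl: 1 × 239 = 239
    Σ(broken) = 5517 kJ
  Bonds formed (products):
    C-C: 3 × 356 = 1068
    C-Cl: 1 × 334 = 334
    C-H: 9 × 421 = 3789
    H-Cl: 1 × 439 = 439
    Σ(formed) = 5630 kJ
  ΔH_II = 5517 − 5630 = −113 kJ
ΔH_I − ΔH_II = −497 kJ, so reaction I has the more negative ΔH; |ΔH_I − ΔH_II| = 497 kJ.

Reaction I, by 497 kJ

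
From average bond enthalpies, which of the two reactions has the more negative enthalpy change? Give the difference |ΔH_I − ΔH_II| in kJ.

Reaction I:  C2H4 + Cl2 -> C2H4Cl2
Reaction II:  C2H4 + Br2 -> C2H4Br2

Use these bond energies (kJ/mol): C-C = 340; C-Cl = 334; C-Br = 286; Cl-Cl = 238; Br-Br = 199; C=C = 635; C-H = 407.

Reaction I, by 57 kJ

Reaction I:
  Bonds broken (reactants):
    C-H: 4 × 407 = 1628
    C=C: 1 × 635 = 635
    Cl-Cl: 1 × 238 = 238
    Σ(broken) = 2501 kJ
  Bonds formed (products):
    C-C: 1 × 340 = 340
    C-Cl: 2 × 334 = 668
    C-H: 4 × 407 = 1628
    Σ(formed) = 2636 kJ
  ΔH_I = 2501 − 2636 = −135 kJ
Reaction II:
  Bonds broken (reactants):
    Br-Br: 1 × 199 = 199
    C-H: 4 × 407 = 1628
    C=C: 1 × 635 = 635
    Σ(broken) = 2462 kJ
  Bonds formed (products):
    C-Br: 2 × 286 = 572
    C-C: 1 × 340 = 340
    C-H: 4 × 407 = 1628
    Σ(formed) = 2540 kJ
  ΔH_II = 2462 − 2540 = −78 kJ
ΔH_I − ΔH_II = −57 kJ, so reaction I has the more negative ΔH; |ΔH_I − ΔH_II| = 57 kJ.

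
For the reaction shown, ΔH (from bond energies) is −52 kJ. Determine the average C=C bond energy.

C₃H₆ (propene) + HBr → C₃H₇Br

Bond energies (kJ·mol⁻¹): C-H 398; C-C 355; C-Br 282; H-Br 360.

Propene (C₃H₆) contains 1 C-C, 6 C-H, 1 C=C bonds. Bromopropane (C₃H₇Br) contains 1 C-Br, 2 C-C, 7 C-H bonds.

Let D be the C=C bond energy.
Σ(broken) = 1×355 + 6×398 + 1×D + 1×360 = 3103 + D
Σ(formed) = 1×282 + 2×355 + 7×398 = 3778
ΔH = Σ(broken) − Σ(formed) = (3103 + D) − (3778) = −675 + D
Setting this equal to −52 kJ gives D = 623 kJ/mol.

D(C=C) ≈ 623 kJ/mol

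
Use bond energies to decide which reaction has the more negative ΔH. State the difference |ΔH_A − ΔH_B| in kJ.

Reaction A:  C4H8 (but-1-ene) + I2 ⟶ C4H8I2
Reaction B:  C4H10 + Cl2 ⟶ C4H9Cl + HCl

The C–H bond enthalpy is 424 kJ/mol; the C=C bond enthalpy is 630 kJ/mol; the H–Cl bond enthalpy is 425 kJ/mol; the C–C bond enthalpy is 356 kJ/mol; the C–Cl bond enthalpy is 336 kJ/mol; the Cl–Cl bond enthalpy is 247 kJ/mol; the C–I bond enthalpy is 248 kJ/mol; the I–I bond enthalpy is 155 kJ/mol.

Reaction B, by 23 kJ

Reaction A:
  Bonds broken (reactants):
    C–C: 2 × 356 = 712
    C–H: 8 × 424 = 3392
    C=C: 1 × 630 = 630
    I–I: 1 × 155 = 155
    Σ(broken) = 4889 kJ
  Bonds formed (products):
    C–C: 3 × 356 = 1068
    C–H: 8 × 424 = 3392
    C–I: 2 × 248 = 496
    Σ(formed) = 4956 kJ
  ΔH_A = 4889 − 4956 = −67 kJ
Reaction B:
  Bonds broken (reactants):
    C–C: 3 × 356 = 1068
    C–H: 10 × 424 = 4240
    Cl–Cl: 1 × 247 = 247
    Σ(broken) = 5555 kJ
  Bonds formed (products):
    C–C: 3 × 356 = 1068
    C–Cl: 1 × 336 = 336
    C–H: 9 × 424 = 3816
    H–Cl: 1 × 425 = 425
    Σ(formed) = 5645 kJ
  ΔH_B = 5555 − 5645 = −90 kJ
ΔH_A − ΔH_B = +23 kJ, so reaction B has the more negative ΔH; |ΔH_A − ΔH_B| = 23 kJ.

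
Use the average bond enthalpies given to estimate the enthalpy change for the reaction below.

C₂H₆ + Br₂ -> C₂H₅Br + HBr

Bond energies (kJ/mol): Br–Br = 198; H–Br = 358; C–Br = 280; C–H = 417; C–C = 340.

Bonds broken (reactants):
  Br–Br: 1 × 198 = 198
  C–C: 1 × 340 = 340
  C–H: 6 × 417 = 2502
  Σ(broken) = 3040 kJ
Bonds formed (products):
  C–Br: 1 × 280 = 280
  C–C: 1 × 340 = 340
  C–H: 5 × 417 = 2085
  H–Br: 1 × 358 = 358
  Σ(formed) = 3063 kJ
ΔH = Σ(broken) − Σ(formed) = 3040 − 3063 = −23 kJ

ΔH ≈ −23 kJ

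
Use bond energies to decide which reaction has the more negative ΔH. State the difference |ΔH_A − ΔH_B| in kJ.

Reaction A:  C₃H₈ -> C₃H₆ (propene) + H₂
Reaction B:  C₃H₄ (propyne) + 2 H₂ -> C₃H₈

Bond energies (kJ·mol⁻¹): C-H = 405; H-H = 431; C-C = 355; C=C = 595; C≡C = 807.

Reaction A:
  Bonds broken (reactants):
    C-C: 2 × 355 = 710
    C-H: 8 × 405 = 3240
    Σ(broken) = 3950 kJ
  Bonds formed (products):
    C-C: 1 × 355 = 355
    C-H: 6 × 405 = 2430
    C=C: 1 × 595 = 595
    H-H: 1 × 431 = 431
    Σ(formed) = 3811 kJ
  ΔH_A = 3950 − 3811 = +139 kJ
Reaction B:
  Bonds broken (reactants):
    C≡C: 1 × 807 = 807
    C-C: 1 × 355 = 355
    C-H: 4 × 405 = 1620
    H-H: 2 × 431 = 862
    Σ(broken) = 3644 kJ
  Bonds formed (products):
    C-C: 2 × 355 = 710
    C-H: 8 × 405 = 3240
    Σ(formed) = 3950 kJ
  ΔH_B = 3644 − 3950 = −306 kJ
ΔH_A − ΔH_B = +445 kJ, so reaction B has the more negative ΔH; |ΔH_A − ΔH_B| = 445 kJ.

Reaction B, by 445 kJ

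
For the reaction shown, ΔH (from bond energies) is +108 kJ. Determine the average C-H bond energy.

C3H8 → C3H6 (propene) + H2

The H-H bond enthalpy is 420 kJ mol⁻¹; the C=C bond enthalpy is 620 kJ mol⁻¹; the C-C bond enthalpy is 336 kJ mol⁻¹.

Let D be the C-H bond energy.
Σ(broken) = 2×336 + 8×D = 672 + 8D
Σ(formed) = 1×336 + 6×D + 1×620 + 1×420 = 1376 + 6D
ΔH = Σ(broken) − Σ(formed) = (672 + 8D) − (1376 + 6D) = −704 + 2D
Setting this equal to +108 kJ gives 2D = 812, so D = 406 kJ/mol.

D(C-H) ≈ 406 kJ/mol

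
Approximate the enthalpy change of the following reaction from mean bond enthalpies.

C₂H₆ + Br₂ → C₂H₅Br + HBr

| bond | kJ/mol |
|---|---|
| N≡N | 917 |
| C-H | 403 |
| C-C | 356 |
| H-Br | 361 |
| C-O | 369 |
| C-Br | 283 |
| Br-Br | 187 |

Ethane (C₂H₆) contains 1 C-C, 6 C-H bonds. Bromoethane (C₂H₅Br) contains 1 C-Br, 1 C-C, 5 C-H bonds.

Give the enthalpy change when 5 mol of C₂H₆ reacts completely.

Bonds broken (reactants):
  Br-Br: 1 × 187 = 187
  C-C: 1 × 356 = 356
  C-H: 6 × 403 = 2418
  Σ(broken) = 2961 kJ
Bonds formed (products):
  C-Br: 1 × 283 = 283
  C-C: 1 × 356 = 356
  C-H: 5 × 403 = 2015
  H-Br: 1 × 361 = 361
  Σ(formed) = 3015 kJ
ΔH = Σ(broken) − Σ(formed) = 2961 − 3015 = −54 kJ
For 5× the reaction as written: 5 × (−54) = −270 kJ

ΔH = −270 kJ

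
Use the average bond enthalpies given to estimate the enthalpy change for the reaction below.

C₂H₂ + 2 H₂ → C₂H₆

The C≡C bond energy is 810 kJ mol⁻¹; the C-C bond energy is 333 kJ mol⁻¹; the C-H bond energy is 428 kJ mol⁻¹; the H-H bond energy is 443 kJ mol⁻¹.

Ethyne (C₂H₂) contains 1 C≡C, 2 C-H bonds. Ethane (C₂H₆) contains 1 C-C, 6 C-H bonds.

Bonds broken (reactants):
  C≡C: 1 × 810 = 810
  C-H: 2 × 428 = 856
  H-H: 2 × 443 = 886
  Σ(broken) = 2552 kJ
Bonds formed (products):
  C-C: 1 × 333 = 333
  C-H: 6 × 428 = 2568
  Σ(formed) = 2901 kJ
ΔH = Σ(broken) − Σ(formed) = 2552 − 2901 = −349 kJ

ΔH ≈ −349 kJ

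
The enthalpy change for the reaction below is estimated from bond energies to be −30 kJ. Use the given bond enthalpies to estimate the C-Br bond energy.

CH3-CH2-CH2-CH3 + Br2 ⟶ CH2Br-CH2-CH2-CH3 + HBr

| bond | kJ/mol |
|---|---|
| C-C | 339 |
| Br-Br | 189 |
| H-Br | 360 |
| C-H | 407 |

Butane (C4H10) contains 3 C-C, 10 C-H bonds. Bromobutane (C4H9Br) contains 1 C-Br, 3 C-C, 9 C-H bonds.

D(C-Br) ≈ 266 kJ/mol

Let D be the C-Br bond energy.
Σ(broken) = 1×189 + 3×339 + 10×407 = 5276
Σ(formed) = 1×D + 3×339 + 9×407 + 1×360 = 5040 + D
ΔH = Σ(broken) − Σ(formed) = (5276) − (5040 + D) = +236 − D
Setting this equal to −30 kJ gives D = 266 kJ/mol.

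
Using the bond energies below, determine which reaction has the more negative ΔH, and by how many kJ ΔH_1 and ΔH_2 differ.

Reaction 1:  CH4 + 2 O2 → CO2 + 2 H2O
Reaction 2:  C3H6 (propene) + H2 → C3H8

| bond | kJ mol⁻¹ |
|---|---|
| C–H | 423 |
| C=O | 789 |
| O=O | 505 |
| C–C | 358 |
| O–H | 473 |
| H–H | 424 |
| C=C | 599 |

Reaction 1, by 587 kJ

Reaction 1:
  Bonds broken (reactants):
    C–H: 4 × 423 = 1692
    O=O: 2 × 505 = 1010
    Σ(broken) = 2702 kJ
  Bonds formed (products):
    C=O: 2 × 789 = 1578
    O–H: 4 × 473 = 1892
    Σ(formed) = 3470 kJ
  ΔH_1 = 2702 − 3470 = −768 kJ
Reaction 2:
  Bonds broken (reactants):
    C–C: 1 × 358 = 358
    C–H: 6 × 423 = 2538
    C=C: 1 × 599 = 599
    H–H: 1 × 424 = 424
    Σ(broken) = 3919 kJ
  Bonds formed (products):
    C–C: 2 × 358 = 716
    C–H: 8 × 423 = 3384
    Σ(formed) = 4100 kJ
  ΔH_2 = 3919 − 4100 = −181 kJ
ΔH_1 − ΔH_2 = −587 kJ, so reaction 1 has the more negative ΔH; |ΔH_1 − ΔH_2| = 587 kJ.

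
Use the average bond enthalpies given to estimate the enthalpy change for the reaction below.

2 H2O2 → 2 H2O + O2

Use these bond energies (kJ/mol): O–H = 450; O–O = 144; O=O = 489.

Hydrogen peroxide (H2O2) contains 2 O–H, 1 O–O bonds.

Bonds broken (reactants):
  O–H: 4 × 450 = 1800
  O–O: 2 × 144 = 288
  Σ(broken) = 2088 kJ
Bonds formed (products):
  O–H: 4 × 450 = 1800
  O=O: 1 × 489 = 489
  Σ(formed) = 2289 kJ
ΔH = Σ(broken) − Σ(formed) = 2088 − 2289 = −201 kJ

ΔH ≈ −201 kJ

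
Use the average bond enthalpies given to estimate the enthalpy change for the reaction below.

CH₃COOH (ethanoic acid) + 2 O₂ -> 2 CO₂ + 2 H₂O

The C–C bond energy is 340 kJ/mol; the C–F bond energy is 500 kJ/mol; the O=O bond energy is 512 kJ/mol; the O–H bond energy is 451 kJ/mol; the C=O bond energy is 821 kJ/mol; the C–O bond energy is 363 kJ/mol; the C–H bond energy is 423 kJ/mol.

ΔH ≈ −820 kJ

Bonds broken (reactants):
  C–C: 1 × 340 = 340
  C–H: 3 × 423 = 1269
  C–O: 1 × 363 = 363
  C=O: 1 × 821 = 821
  O–H: 1 × 451 = 451
  O=O: 2 × 512 = 1024
  Σ(broken) = 4268 kJ
Bonds formed (products):
  C=O: 4 × 821 = 3284
  O–H: 4 × 451 = 1804
  Σ(formed) = 5088 kJ
ΔH = Σ(broken) − Σ(formed) = 4268 − 5088 = −820 kJ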